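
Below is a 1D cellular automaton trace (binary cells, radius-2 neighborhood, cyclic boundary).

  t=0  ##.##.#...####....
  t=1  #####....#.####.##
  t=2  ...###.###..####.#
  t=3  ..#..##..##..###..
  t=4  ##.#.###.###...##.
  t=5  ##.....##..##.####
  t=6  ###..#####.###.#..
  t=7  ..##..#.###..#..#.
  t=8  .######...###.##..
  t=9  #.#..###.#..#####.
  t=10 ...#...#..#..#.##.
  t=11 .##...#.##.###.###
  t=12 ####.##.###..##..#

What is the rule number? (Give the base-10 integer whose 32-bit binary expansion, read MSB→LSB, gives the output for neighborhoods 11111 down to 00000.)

  nb #####: next=.  (t=1,i=0, bit31=0)
  nb ####.: next=#  (t=0,i=12, bit30=1)
  nb ###.#: next=#  (t=1,i=14, bit29=1)
  nb ###..: next=#  (t=0,i=13, bit28=1)
  nb ##.##: next=#  (t=0,i=2, bit27=1)
  nb ##.#.: next=.  (t=0,i=5, bit26=0)
  nb ##..#: next=#  (t=2,i=10, bit25=1)
  nb ##...: next=#  (t=0,i=14, bit24=1)
  nb #.###: next=.  (t=1,i=11, bit23=0)
  nb #.##.: next=#  (t=0,i=3, bit22=1)
  nb #.#.#: next=.  (t=4,i=3, bit21=0)
  nb #.#..: next=.  (t=0,i=6, bit20=0)
  nb #..##: next=.  (t=2,i=11, bit19=0)
  nb #..#.: next=#  (t=7,i=5, bit18=1)
  nb #...#: next=.  (t=0,i=8, bit17=0)
  nb #....: next=.  (t=0,i=15, bit16=0)
  nb .####: next=#  (t=0,i=11, bit15=1)
  nb .###.: next=.  (t=2,i=4, bit14=0)
  nb .##.#: next=#  (t=0,i=1, bit13=1)
  nb .##..: next=#  (t=3,i=6, bit12=1)
  nb .#.##: next=.  (t=1,i=10, bit11=0)
  nb .#.#.: next=.  (t=9,i=1, bit10=0)
  nb .#..#: next=#  (t=3,i=3, bit9=1)
  nb .#...: next=.  (t=0,i=7, bit8=0)
  nb ..###: next=.  (t=0,i=10, bit7=0)
  nb ..##.: next=#  (t=0,i=0, bit6=1)
  nb ..#.#: next=#  (t=1,i=9, bit5=1)
  nb ..#..: next=.  (t=3,i=2, bit4=0)
  nb ...##: next=#  (t=0,i=9, bit3=1)
  nb ...#.: next=#  (t=1,i=8, bit2=1)
  nb ....#: next=#  (t=0,i=16, bit1=1)
  nb .....: next=.  (t=5,i=4, bit0=0)
  bits 01111011010001001011001001101110 = 2068099694

2068099694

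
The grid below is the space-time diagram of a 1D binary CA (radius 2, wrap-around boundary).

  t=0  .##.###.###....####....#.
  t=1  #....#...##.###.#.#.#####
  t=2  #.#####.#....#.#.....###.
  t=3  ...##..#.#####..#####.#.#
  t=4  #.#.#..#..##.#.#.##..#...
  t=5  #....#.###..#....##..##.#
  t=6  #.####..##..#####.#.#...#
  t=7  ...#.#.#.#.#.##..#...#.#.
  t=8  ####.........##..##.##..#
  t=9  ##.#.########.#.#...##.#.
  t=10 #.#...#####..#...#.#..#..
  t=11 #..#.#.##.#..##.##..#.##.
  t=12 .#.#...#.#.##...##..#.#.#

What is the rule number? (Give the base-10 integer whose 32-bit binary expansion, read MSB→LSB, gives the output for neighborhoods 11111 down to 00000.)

  ##### -> #   bit 31 = 1  t=1,i=22
  ####. -> .   bit 30 = 0  t=0,i=17
  ###.# -> .   bit 29 = 0  t=0,i=6
  ###.. -> #   bit 28 = 1  t=0,i=10
  ##.## -> .   bit 27 = 0  t=0,i=3
  ##.#. -> #   bit 26 = 1  t=1,i=15
  ##..# -> .   bit 25 = 0  t=3,i=5
  ##... -> .   bit 24 = 0  t=0,i=11
  #.### -> .   bit 23 = 0  t=0,i=4
  #.##. -> #   bit 22 = 1  t=4,i=17
  #.#.# -> .   bit 21 = 0  t=1,i=16
  #.#.. -> .   bit 20 = 0  t=2,i=8
  #..## -> #   bit 19 = 1  t=0,i=0
  #..#. -> .   bit 18 = 0  t=3,i=6
  #...# -> .   bit 17 = 0  t=1,i=7
  #.... -> #   bit 16 = 1  t=0,i=12
  .#### -> #   bit 15 = 1  t=0,i=16
  .###. -> #   bit 14 = 1  t=0,i=5
  .##.# -> .   bit 13 = 0  t=0,i=2
  .##.. -> #   bit 12 = 1  t=3,i=4
  .#.## -> .   bit 11 = 0  t=1,i=19
  .#.#. -> .   bit 10 = 0  t=1,i=17
  .#..# -> #   bit 9 = 1  t=0,i=24
  .#... -> #   bit 8 = 1  t=1,i=6
  ..### -> .   bit 7 = 0  t=0,i=15
  ..##. -> .   bit 6 = 0  t=0,i=1
  ..#.# -> #   bit 5 = 1  t=2,i=13
  ..#.. -> #   bit 4 = 1  t=0,i=23
  ...## -> #   bit 3 = 1  t=0,i=14
  ...#. -> #   bit 2 = 1  t=0,i=22
  ....# -> #   bit 1 = 1  t=0,i=13
  ..... -> #   bit 0 = 1  t=2,i=18
  bits 10010100010010011101001100111111 = 2487866175

2487866175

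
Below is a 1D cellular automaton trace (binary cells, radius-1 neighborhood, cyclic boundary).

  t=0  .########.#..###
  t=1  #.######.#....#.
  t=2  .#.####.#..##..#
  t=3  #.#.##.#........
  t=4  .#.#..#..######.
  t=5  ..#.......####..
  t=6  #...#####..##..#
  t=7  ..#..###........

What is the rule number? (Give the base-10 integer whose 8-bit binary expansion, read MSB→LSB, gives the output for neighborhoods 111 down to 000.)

161

  [7] ### => #  t=0,i=2
  [6] ##. => .  t=0,i=8
  [5] #.# => #  t=0,i=0
  [4] #.. => .  t=0,i=11
  [3] .## => .  t=0,i=1
  [2] .#. => .  t=0,i=10
  [1] ..# => .  t=0,i=12
  [0] ... => #  t=1,i=11
  bits 10100001 = 161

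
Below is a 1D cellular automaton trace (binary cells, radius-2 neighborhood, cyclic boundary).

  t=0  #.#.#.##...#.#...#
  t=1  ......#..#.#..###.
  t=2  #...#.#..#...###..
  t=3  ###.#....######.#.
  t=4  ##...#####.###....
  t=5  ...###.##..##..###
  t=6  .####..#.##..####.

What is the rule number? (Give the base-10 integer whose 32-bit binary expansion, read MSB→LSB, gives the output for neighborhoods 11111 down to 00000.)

  #####|#  b31=1 t=3,i=11
  ####.|#  b30=1 t=3,i=13
  ###.#|.  b29=0 t=3,i=2
  ###..|.  b28=0 t=1,i=16
  ##.##|.  b27=0 t=4,i=10
  ##.#.|.  b26=0 t=0,i=1
  ##..#|#  b25=1 t=2,i=16
  ##...|.  b24=0 t=0,i=8
  #.###|#  b23=1 t=3,i=0
  #.##.|#  b22=1 t=0,i=6
  #.#.#|.  b21=0 t=0,i=2
  #.#..|.  b20=0 t=0,i=13
  #..##|#  b19=1 t=1,i=13
  #..#.|.  b18=0 t=1,i=8
  #...#|#  b17=1 t=0,i=9
  #....|#  b16=1 t=1,i=0
  .####|.  b15=0 t=3,i=10
  .###.|#  b14=1 t=1,i=15
  .##.#|.  b13=0 t=0,i=0
  .##..|.  b12=0 t=0,i=7
  .#.##|.  b11=0 t=0,i=5
  .#.#.|.  b10=0 t=0,i=3
  .#..#|.  b9=0 t=1,i=7
  .#...|#  b8=1 t=0,i=14
  ..###|#  b7=1 t=1,i=14
  ..##.|.  b6=0 t=0,i=17
  ..#.#|#  b5=1 t=0,i=11
  ..#..|#  b4=1 t=1,i=6
  ...##|#  b3=1 t=0,i=16
  ...#.|.  b2=0 t=0,i=10
  ....#|#  b1=1 t=1,i=4
  .....|.  b0=0 t=1,i=1
  bits 11000010110010110100000110111010 = 3268100538

3268100538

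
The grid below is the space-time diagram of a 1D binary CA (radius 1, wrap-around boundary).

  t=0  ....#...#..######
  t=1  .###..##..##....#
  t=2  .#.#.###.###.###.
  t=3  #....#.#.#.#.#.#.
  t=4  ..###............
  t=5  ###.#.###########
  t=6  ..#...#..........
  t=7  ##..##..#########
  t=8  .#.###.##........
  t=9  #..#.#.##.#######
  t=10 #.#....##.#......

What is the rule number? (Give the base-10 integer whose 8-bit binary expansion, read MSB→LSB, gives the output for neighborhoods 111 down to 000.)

  ### -> .   bit 7 = 0  t=0,i=12
  ##. -> #   bit 6 = 1  t=0,i=16
  #.# -> .   bit 5 = 0  t=1,i=0
  #.. -> .   bit 4 = 0  t=0,i=0
  .## -> #   bit 3 = 1  t=0,i=11
  .#. -> .   bit 2 = 0  t=0,i=4
  ..# -> #   bit 1 = 1  t=0,i=3
  ... -> #   bit 0 = 1  t=0,i=1
  bits 01001011 = 75

75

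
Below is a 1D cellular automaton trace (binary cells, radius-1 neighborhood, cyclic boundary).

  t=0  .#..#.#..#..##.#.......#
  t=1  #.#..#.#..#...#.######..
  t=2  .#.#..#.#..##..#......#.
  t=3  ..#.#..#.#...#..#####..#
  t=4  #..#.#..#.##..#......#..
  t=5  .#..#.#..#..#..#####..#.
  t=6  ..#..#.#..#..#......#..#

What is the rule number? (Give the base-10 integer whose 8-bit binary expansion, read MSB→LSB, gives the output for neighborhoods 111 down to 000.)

49

  ###|.  b7=0 t=1,i=17
  ##.|.  b6=0 t=0,i=13
  #.#|#  b5=1 t=0,i=0
  #..|#  b4=1 t=0,i=2
  .##|.  b3=0 t=0,i=12
  .#.|.  b2=0 t=0,i=1
  ..#|.  b1=0 t=0,i=3
  ...|#  b0=1 t=0,i=17
  bits 00110001 = 49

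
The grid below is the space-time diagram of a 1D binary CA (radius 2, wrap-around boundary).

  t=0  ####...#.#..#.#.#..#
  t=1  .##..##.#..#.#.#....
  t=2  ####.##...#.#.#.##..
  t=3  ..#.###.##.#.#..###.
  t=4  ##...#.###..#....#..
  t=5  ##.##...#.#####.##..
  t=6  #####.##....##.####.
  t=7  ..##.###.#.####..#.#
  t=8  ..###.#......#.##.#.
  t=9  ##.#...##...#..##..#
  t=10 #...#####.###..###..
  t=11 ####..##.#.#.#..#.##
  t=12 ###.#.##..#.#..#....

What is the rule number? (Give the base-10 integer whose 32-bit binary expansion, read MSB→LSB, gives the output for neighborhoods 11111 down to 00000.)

  [31] ##### => #  t=0,i=1
  [30] ####. => #  t=0,i=2
  [29] ###.# => .  t=2,i=3
  [28] ###.. => .  t=0,i=3
  [27] ##.## => #  t=2,i=4
  [26] ##.#. => .  t=1,i=7
  [25] ##..# => #  t=1,i=3
  [24] ##... => .  t=0,i=4
  [23] #.### => .  t=3,i=4
  [22] #.##. => #  t=2,i=5
  [21] #.#.# => .  t=0,i=14
  [20] #.#.. => .  t=0,i=9
  [19] #..## => .  t=0,i=18
  [18] #..#. => #  t=0,i=11
  [17] #...# => #  t=0,i=5
  [16] #.... => #  t=1,i=17
  [15] .#### => .  t=0,i=0
  [14] .###. => #  t=3,i=5
  [13] .##.# => #  t=1,i=6
  [12] .##.. => #  t=1,i=2
  [11] .#.## => .  t=2,i=15
  [10] .#.#. => #  t=0,i=8
  [9] .#..# => .  t=0,i=10
  [8] .#... => #  t=1,i=16
  [7] ..### => .  t=0,i=19
  [6] ..##. => #  t=1,i=1
  [5] ..#.# => .  t=0,i=7
  [4] ..#.. => #  t=4,i=12
  [3] ...## => #  t=1,i=0
  [2] ...#. => #  t=0,i=6
  [1] ....# => .  t=1,i=19
  [0] ..... => .  t=1,i=18
  bits 11001010010001110111010101011100 = 3393680732

3393680732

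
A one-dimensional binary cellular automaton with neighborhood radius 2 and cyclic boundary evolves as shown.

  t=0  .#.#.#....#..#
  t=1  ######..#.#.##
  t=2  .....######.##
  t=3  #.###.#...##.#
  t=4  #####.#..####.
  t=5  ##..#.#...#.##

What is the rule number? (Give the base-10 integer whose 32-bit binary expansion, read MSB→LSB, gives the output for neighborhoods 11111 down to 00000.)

  ##### -> .   bit 31 = 0  t=1,i=0
  ####. -> .   bit 30 = 0  t=1,i=4
  ###.# -> #   bit 29 = 1  t=2,i=10
  ###.. -> #   bit 28 = 1  t=1,i=5
  ##.## -> #   bit 27 = 1  t=2,i=11
  ##.#. -> .   bit 26 = 0  t=3,i=5
  ##..# -> #   bit 25 = 1  t=1,i=6
  ##... -> #   bit 24 = 1  t=2,i=0
  #.### -> #   bit 23 = 1  t=1,i=12
  #.##. -> .   bit 22 = 0  t=2,i=12
  #.#.# -> #   bit 21 = 1  t=0,i=1
  #.#.. -> #   bit 20 = 1  t=0,i=5
  #..## -> .   bit 19 = 0  t=4,i=8
  #..#. -> #   bit 18 = 1  t=0,i=12
  #...# -> .   bit 17 = 0  t=3,i=8
  #.... -> .   bit 16 = 0  t=0,i=7
  .#### -> #   bit 15 = 1  t=1,i=13
  .###. -> #   bit 14 = 1  t=3,i=3
  .##.# -> #   bit 13 = 1  t=3,i=0
  .##.. -> #   bit 12 = 1  t=2,i=13
  .#.## -> .   bit 11 = 0  t=1,i=11
  .#.#. -> #   bit 10 = 1  t=0,i=0
  .#..# -> .   bit 9 = 0  t=0,i=11
  .#... -> .   bit 8 = 0  t=0,i=6
  ..### -> .   bit 7 = 0  t=2,i=5
  ..##. -> #   bit 6 = 1  t=3,i=10
  ..#.# -> #   bit 5 = 1  t=0,i=13
  ..#.. -> #   bit 4 = 1  t=0,i=10
  ...## -> #   bit 3 = 1  t=2,i=4
  ...#. -> .   bit 2 = 0  t=0,i=9
  ....# -> #   bit 1 = 1  t=0,i=8
  ..... -> #   bit 0 = 1  t=2,i=2
  bits 00111011101101001111010001111011 = 1001714811

1001714811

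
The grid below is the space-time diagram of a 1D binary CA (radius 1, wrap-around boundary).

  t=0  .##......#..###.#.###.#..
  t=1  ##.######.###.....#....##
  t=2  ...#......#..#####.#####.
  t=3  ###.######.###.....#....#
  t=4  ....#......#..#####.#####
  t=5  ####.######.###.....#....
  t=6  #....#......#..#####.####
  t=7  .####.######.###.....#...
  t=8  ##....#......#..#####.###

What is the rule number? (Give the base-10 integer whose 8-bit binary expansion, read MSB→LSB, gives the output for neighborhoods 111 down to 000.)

27

  ### -> .   bit 7 = 0  t=0,i=13
  ##. -> .   bit 6 = 0  t=0,i=2
  #.# -> .   bit 5 = 0  t=0,i=15
  #.. -> #   bit 4 = 1  t=0,i=3
  .## -> #   bit 3 = 1  t=0,i=1
  .#. -> .   bit 2 = 0  t=0,i=9
  ..# -> #   bit 1 = 1  t=0,i=0
  ... -> #   bit 0 = 1  t=0,i=4
  bits 00011011 = 27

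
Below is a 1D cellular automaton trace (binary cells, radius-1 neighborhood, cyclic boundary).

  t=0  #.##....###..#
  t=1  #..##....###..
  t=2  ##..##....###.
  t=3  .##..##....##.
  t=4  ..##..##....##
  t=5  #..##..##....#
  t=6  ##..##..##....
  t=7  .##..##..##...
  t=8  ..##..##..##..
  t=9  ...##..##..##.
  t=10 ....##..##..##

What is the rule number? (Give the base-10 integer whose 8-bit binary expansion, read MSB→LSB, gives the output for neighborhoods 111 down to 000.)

  nb ###: next=#  (t=0,i=9, bit7=1)
  nb ##.: next=#  (t=0,i=0, bit6=1)
  nb #.#: next=.  (t=0,i=1, bit5=0)
  nb #..: next=#  (t=0,i=4, bit4=1)
  nb .##: next=.  (t=0,i=2, bit3=0)
  nb .#.: next=#  (t=1,i=0, bit2=1)
  nb ..#: next=.  (t=0,i=7, bit1=0)
  nb ...: next=.  (t=0,i=5, bit0=0)
  bits 11010100 = 212

212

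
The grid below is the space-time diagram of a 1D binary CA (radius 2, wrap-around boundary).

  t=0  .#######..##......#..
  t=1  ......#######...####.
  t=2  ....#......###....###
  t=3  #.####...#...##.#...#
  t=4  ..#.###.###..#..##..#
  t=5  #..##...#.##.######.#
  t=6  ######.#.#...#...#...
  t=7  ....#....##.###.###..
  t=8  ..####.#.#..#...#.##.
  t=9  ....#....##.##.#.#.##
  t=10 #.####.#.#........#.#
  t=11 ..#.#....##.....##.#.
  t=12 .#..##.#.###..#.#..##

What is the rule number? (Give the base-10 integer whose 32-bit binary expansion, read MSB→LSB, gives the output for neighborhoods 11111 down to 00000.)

1402477398

  ##### -> .   bit 31 = 0  t=0,i=3
  ####. -> #   bit 30 = 1  t=0,i=6
  ###.# -> .   bit 29 = 0  t=4,i=6
  ###.. -> #   bit 28 = 1  t=0,i=7
  ##.## -> .   bit 27 = 0  t=3,i=1
  ##.#. -> .   bit 26 = 0  t=3,i=15
  ##..# -> #   bit 25 = 1  t=0,i=8
  ##... -> #   bit 24 = 1  t=0,i=12
  #.### -> #   bit 23 = 1  t=3,i=2
  #.##. -> .   bit 22 = 0  t=5,i=10
  #.#.# -> .   bit 21 = 0  t=6,i=7
  #.#.. -> #   bit 20 = 1  t=3,i=16
  #..## -> #   bit 19 = 1  t=0,i=9
  #..#. -> .   bit 18 = 0  t=4,i=1
  #...# -> .   bit 17 = 0  t=0,i=20
  #.... -> .   bit 16 = 0  t=0,i=13
  .#### -> .   bit 15 = 0  t=0,i=2
  .###. -> .   bit 14 = 0  t=2,i=12
  .##.# -> .   bit 13 = 0  t=3,i=0
  .##.. -> #   bit 12 = 1  t=0,i=11
  .#.## -> #   bit 11 = 1  t=4,i=3
  .#.#. -> .   bit 10 = 0  t=6,i=8
  .#..# -> #   bit 9 = 1  t=4,i=0
  .#... -> #   bit 8 = 1  t=0,i=19
  ..### -> .   bit 7 = 0  t=0,i=1
  ..##. -> #   bit 6 = 1  t=0,i=10
  ..#.# -> .   bit 5 = 0  t=4,i=2
  ..#.. -> #   bit 4 = 1  t=0,i=18
  ...## -> .   bit 3 = 0  t=0,i=0
  ...#. -> #   bit 2 = 1  t=0,i=17
  ....# -> #   bit 1 = 1  t=0,i=16
  ..... -> .   bit 0 = 0  t=0,i=14
  bits 01010011100110000001101101010110 = 1402477398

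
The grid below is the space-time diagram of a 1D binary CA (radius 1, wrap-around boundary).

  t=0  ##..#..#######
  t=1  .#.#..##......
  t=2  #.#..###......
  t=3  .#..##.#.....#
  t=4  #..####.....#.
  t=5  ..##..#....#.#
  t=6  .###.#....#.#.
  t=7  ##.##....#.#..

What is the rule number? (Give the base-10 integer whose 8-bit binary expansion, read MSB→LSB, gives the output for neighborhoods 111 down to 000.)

106

  nb ###: next=.  (t=0,i=0, bit7=0)
  nb ##.: next=#  (t=0,i=1, bit6=1)
  nb #.#: next=#  (t=1,i=2, bit5=1)
  nb #..: next=.  (t=0,i=2, bit4=0)
  nb .##: next=#  (t=0,i=7, bit3=1)
  nb .#.: next=.  (t=0,i=4, bit2=0)
  nb ..#: next=#  (t=0,i=3, bit1=1)
  nb ...: next=.  (t=1,i=9, bit0=0)
  bits 01101010 = 106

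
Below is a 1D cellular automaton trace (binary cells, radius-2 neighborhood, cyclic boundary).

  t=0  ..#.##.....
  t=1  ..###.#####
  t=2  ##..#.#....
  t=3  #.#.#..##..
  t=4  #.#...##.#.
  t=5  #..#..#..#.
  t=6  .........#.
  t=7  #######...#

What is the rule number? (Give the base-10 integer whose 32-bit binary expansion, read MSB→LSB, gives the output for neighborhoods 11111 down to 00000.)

  [31] ##### => .  t=1,i=8
  [30] ####. => .  t=1,i=9
  [29] ###.# => #  t=1,i=4
  [28] ###.. => .  t=1,i=10
  [27] ##.## => .  t=1,i=5
  [26] ##.#. => .  t=4,i=8
  [25] ##..# => #  t=1,i=0
  [24] ##... => #  t=0,i=6
  [23] #.### => #  t=1,i=6
  [22] #.##. => #  t=0,i=4
  [21] #.#.# => #  t=3,i=2
  [20] #.#.. => .  t=2,i=6
  [19] #..## => #  t=1,i=1
  [18] #..#. => .  t=2,i=3
  [17] #...# => .  t=4,i=4
  [16] #.... => #  t=0,i=7
  [15] .#### => .  t=1,i=7
  [14] .###. => .  t=1,i=3
  [13] .##.# => .  t=4,i=7
  [12] .##.. => .  t=0,i=5
  [11] .#.## => #  t=0,i=3
  [10] .#.#. => .  t=2,i=5
  [9] .#..# => .  t=3,i=5
  [8] .#... => #  t=2,i=7
  [7] ..### => .  t=1,i=2
  [6] ..##. => #  t=2,i=0
  [5] ..#.# => #  t=0,i=2
  [4] ..#.. => .  t=5,i=3
  [3] ...## => .  t=2,i=10
  [2] ...#. => .  t=0,i=1
  [1] ....# => .  t=0,i=0
  [0] ..... => #  t=0,i=8
  bits 00100011111010010000100101100001 = 602474849

602474849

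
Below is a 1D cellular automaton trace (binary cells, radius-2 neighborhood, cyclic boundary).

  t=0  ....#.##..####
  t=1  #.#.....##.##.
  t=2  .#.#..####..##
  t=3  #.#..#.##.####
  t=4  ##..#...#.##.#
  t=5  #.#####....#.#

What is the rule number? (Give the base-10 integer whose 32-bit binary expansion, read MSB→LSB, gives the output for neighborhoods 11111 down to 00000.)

1737418074

  #####|.  b31=0 t=3,i=12
  ####.|#  b30=1 t=0,i=12
  ###.#|#  b29=1 t=3,i=0
  ###..|.  b28=0 t=0,i=13
  ##.##|.  b27=0 t=1,i=10
  ##.#.|#  b26=1 t=1,i=13
  ##..#|#  b25=1 t=0,i=8
  ##...|#  b24=1 t=0,i=0
  #.###|#  b23=1 t=3,i=10
  #.##.|.  b22=0 t=0,i=6
  #.#.#|.  b21=0 t=1,i=0
  #.#..|.  b20=0 t=1,i=2
  #..##|#  b19=1 t=0,i=9
  #..#.|#  b18=1 t=3,i=4
  #...#|#  b17=1 t=4,i=6
  #....|.  b16=0 t=0,i=1
  .####|#  b15=1 t=0,i=11
  .###.|#  b14=1 t=4,i=0
  .##.#|#  b13=1 t=1,i=9
  .##..|.  b12=0 t=0,i=7
  .#.##|.  b11=0 t=0,i=5
  .#.#.|#  b10=1 t=1,i=1
  .#..#|.  b9=0 t=2,i=4
  .#...|#  b8=1 t=1,i=3
  ..###|.  b7=0 t=0,i=10
  ..##.|#  b6=1 t=1,i=8
  ..#.#|.  b5=0 t=0,i=4
  ..#..|#  b4=1 t=4,i=4
  ...##|#  b3=1 t=1,i=7
  ...#.|.  b2=0 t=0,i=3
  ....#|#  b1=1 t=0,i=2
  .....|.  b0=0 t=1,i=5
  bits 01100111100011101110010101011010 = 1737418074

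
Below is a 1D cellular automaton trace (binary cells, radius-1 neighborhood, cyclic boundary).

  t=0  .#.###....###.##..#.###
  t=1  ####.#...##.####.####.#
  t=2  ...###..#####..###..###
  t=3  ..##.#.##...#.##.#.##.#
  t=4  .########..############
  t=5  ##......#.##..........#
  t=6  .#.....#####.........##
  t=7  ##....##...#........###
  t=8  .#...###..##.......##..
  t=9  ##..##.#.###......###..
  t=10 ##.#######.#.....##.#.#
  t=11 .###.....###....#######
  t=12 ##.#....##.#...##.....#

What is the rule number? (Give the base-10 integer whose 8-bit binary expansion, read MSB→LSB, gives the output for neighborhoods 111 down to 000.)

110

  ###|.  b7=0 t=0,i=4
  ##.|#  b6=1 t=0,i=5
  #.#|#  b5=1 t=0,i=0
  #..|.  b4=0 t=0,i=6
  .##|#  b3=1 t=0,i=3
  .#.|#  b2=1 t=0,i=1
  ..#|#  b1=1 t=0,i=9
  ...|.  b0=0 t=0,i=7
  bits 01101110 = 110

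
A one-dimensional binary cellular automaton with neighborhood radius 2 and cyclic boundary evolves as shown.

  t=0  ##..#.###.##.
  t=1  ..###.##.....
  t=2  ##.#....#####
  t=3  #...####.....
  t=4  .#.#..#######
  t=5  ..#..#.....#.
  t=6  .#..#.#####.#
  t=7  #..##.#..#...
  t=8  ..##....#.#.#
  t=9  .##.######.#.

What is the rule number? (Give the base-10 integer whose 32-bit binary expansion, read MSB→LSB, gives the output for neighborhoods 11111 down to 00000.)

  #####|.  b31=0 t=2,i=10
  ####.|#  b30=1 t=2,i=0
  ###.#|.  b29=0 t=0,i=8
  ###..|#  b28=1 t=3,i=7
  ##.##|.  b27=0 t=0,i=9
  ##.#.|.  b26=0 t=2,i=2
  ##..#|#  b25=1 t=0,i=2
  ##...|#  b24=1 t=1,i=8
  #.###|#  b23=1 t=0,i=6
  #.##.|.  b22=0 t=0,i=0
  #.#.#|.  b21=0 t=4,i=1
  #.#..|.  b20=0 t=2,i=3
  #..##|#  b19=1 t=4,i=5
  #..#.|#  b18=1 t=0,i=3
  #...#|.  b17=0 t=3,i=2
  #....|#  b16=1 t=1,i=9
  .####|.  b15=0 t=2,i=9
  .###.|#  b14=1 t=0,i=7
  .##.#|.  b13=0 t=0,i=11
  .##..|.  b12=0 t=0,i=1
  .#.##|.  b11=0 t=0,i=5
  .#.#.|#  b10=1 t=4,i=2
  .#..#|.  b9=0 t=4,i=4
  .#...|#  b8=1 t=2,i=4
  ..###|.  b7=0 t=1,i=2
  ..##.|#  b6=1 t=7,i=3
  ..#.#|#  b5=1 t=0,i=4
  ..#..|.  b4=0 t=3,i=0
  ...##|#  b3=1 t=1,i=1
  ...#.|#  b2=1 t=3,i=12
  ....#|#  b1=1 t=1,i=0
  .....|#  b0=1 t=1,i=10
  bits 01010011100011010100010101101111 = 1401767279

1401767279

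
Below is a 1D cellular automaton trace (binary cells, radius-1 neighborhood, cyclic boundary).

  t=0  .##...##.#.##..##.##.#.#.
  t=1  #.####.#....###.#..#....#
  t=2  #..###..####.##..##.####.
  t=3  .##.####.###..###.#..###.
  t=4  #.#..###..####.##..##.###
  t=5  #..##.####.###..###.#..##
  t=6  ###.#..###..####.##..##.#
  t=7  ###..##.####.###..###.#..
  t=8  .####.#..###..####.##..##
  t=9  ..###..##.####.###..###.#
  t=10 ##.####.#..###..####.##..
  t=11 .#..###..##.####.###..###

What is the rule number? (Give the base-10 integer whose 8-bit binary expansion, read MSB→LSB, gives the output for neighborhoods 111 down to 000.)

211

  nb ###: next=#  (t=1,i=3, bit7=1)
  nb ##.: next=#  (t=0,i=2, bit6=1)
  nb #.#: next=.  (t=0,i=8, bit5=0)
  nb #..: next=#  (t=0,i=3, bit4=1)
  nb .##: next=.  (t=0,i=1, bit3=0)
  nb .#.: next=.  (t=0,i=9, bit2=0)
  nb ..#: next=#  (t=0,i=0, bit1=1)
  nb ...: next=#  (t=0,i=4, bit0=1)
  bits 11010011 = 211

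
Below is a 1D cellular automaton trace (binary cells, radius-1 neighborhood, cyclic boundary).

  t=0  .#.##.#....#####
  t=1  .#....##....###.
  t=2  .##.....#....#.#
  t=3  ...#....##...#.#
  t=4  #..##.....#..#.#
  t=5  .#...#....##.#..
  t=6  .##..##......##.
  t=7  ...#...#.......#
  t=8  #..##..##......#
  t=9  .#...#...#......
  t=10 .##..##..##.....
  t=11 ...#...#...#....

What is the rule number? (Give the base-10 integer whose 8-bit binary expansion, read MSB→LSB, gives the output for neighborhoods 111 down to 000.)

148

  ### -> #   bit 7 = 1  t=0,i=12
  ##. -> .   bit 6 = 0  t=0,i=4
  #.# -> .   bit 5 = 0  t=0,i=0
  #.. -> #   bit 4 = 1  t=0,i=7
  .## -> .   bit 3 = 0  t=0,i=3
  .#. -> #   bit 2 = 1  t=0,i=1
  ..# -> .   bit 1 = 0  t=0,i=10
  ... -> .   bit 0 = 0  t=0,i=8
  bits 10010100 = 148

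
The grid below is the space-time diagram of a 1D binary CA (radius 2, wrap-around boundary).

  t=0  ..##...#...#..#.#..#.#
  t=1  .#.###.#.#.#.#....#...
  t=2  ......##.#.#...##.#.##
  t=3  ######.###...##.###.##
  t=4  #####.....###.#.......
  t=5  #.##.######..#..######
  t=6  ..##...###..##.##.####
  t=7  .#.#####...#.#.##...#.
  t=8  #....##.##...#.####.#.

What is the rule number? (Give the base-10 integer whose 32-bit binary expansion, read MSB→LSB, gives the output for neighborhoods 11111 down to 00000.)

  ##### -> #   bit 31 = 1  t=3,i=0
  ####. -> #   bit 30 = 1  t=3,i=4
  ###.# -> .   bit 29 = 0  t=1,i=5
  ###.. -> .   bit 28 = 0  t=3,i=9
  ##.## -> .   bit 27 = 0  t=3,i=6
  ##.#. -> #   bit 26 = 1  t=1,i=6
  ##..# -> .   bit 25 = 0  t=5,i=11
  ##... -> #   bit 24 = 1  t=0,i=4
  #.### -> .   bit 23 = 0  t=1,i=3
  #.##. -> #   bit 22 = 1  t=2,i=20
  #.#.# -> #   bit 21 = 1  t=1,i=7
  #.#.. -> .   bit 20 = 0  t=0,i=16
  #..## -> #   bit 19 = 1  t=0,i=1
  #..#. -> #   bit 18 = 1  t=0,i=13
  #...# -> #   bit 17 = 1  t=0,i=5
  #.... -> #   bit 16 = 1  t=1,i=15
  .#### -> .   bit 15 = 0  t=3,i=21
  .###. -> .   bit 14 = 0  t=1,i=4
  .##.# -> #   bit 13 = 1  t=2,i=7
  .##.. -> #   bit 12 = 1  t=0,i=3
  .#.## -> .   bit 11 = 0  t=1,i=2
  .#.#. -> .   bit 10 = 0  t=0,i=15
  .#..# -> .   bit 9 = 0  t=0,i=0
  .#... -> .   bit 8 = 0  t=0,i=8
  ..### -> #   bit 7 = 1  t=4,i=0
  ..##. -> .   bit 6 = 0  t=0,i=2
  ..#.# -> .   bit 5 = 0  t=0,i=14
  ..#.. -> #   bit 4 = 1  t=0,i=7
  ...## -> #   bit 3 = 1  t=2,i=5
  ...#. -> .   bit 2 = 0  t=0,i=6
  ....# -> #   bit 1 = 1  t=1,i=16
  ..... -> #   bit 0 = 1  t=2,i=2
  bits 11000101011011110011000010011011 = 3312398491

3312398491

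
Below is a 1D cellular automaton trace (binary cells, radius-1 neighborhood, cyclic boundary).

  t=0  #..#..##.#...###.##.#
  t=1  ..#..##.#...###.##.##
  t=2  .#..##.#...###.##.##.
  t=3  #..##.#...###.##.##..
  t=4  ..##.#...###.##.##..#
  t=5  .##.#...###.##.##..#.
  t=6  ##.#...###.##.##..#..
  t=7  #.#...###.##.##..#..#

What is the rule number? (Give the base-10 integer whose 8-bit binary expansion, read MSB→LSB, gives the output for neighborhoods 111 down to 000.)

  ### -> #   bit 7 = 1  t=0,i=14
  ##. -> .   bit 6 = 0  t=0,i=0
  #.# -> #   bit 5 = 1  t=0,i=8
  #.. -> .   bit 4 = 0  t=0,i=1
  .## -> #   bit 3 = 1  t=0,i=6
  .#. -> .   bit 2 = 0  t=0,i=3
  ..# -> #   bit 1 = 1  t=0,i=2
  ... -> .   bit 0 = 0  t=0,i=11
  bits 10101010 = 170

170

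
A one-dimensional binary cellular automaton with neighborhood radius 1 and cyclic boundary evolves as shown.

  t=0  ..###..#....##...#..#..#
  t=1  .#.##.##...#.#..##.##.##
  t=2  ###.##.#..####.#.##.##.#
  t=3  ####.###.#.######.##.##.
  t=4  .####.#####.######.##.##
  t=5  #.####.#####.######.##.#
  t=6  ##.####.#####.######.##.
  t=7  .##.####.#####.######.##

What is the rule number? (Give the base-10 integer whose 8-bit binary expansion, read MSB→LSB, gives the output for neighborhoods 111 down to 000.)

230

  nb ###: next=#  (t=0,i=3, bit7=1)
  nb ##.: next=#  (t=0,i=4, bit6=1)
  nb #.#: next=#  (t=1,i=0, bit5=1)
  nb #..: next=.  (t=0,i=0, bit4=0)
  nb .##: next=.  (t=0,i=2, bit3=0)
  nb .#.: next=#  (t=0,i=7, bit2=1)
  nb ..#: next=#  (t=0,i=1, bit1=1)
  nb ...: next=.  (t=0,i=9, bit0=0)
  bits 11100110 = 230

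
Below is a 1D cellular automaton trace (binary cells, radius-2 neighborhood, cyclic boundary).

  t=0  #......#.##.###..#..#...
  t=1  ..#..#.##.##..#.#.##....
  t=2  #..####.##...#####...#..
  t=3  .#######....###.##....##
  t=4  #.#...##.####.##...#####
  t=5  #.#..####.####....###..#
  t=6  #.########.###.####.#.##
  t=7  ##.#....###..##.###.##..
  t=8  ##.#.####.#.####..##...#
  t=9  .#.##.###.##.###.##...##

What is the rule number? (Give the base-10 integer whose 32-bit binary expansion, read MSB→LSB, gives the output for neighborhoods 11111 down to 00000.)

  [31] ##### => .  t=2,i=15
  [30] ####. => #  t=2,i=5
  [29] ###.# => #  t=2,i=6
  [28] ###.. => #  t=0,i=14
  [27] ##.## => #  t=0,i=11
  [26] ##.#. => .  t=4,i=1
  [25] ##..# => .  t=0,i=15
  [24] ##... => .  t=1,i=20
  [23] #.### => .  t=0,i=12
  [22] #.##. => .  t=0,i=9
  [21] #.#.# => #  t=1,i=16
  [20] #.#.. => #  t=4,i=2
  [19] #..## => #  t=2,i=2
  [18] #..#. => #  t=0,i=16
  [17] #...# => .  t=0,i=22
  [16] #.... => #  t=0,i=2
  [15] .#### => #  t=2,i=4
  [14] .###. => .  t=0,i=13
  [13] .##.# => #  t=0,i=10
  [12] .##.. => .  t=1,i=11
  [11] .#.## => #  t=0,i=8
  [10] .#.#. => #  t=1,i=15
  [9] .#..# => #  t=0,i=18
  [8] .#... => .  t=0,i=1
  [7] ..### => #  t=2,i=3
  [6] ..##. => #  t=3,i=22
  [5] ..#.# => #  t=0,i=7
  [4] ..#.. => .  t=0,i=0
  [3] ...## => #  t=2,i=12
  [2] ...#. => .  t=0,i=6
  [1] ....# => #  t=0,i=5
  [0] ..... => .  t=0,i=3
  bits 01111000001111011010111011101010 = 2017308394

2017308394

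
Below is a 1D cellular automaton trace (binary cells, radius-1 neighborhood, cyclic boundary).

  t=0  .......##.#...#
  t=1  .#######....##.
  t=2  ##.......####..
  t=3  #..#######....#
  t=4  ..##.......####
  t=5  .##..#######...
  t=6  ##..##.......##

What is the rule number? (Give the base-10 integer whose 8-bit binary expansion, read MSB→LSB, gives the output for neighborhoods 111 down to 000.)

  [7] ### => .  t=1,i=2
  [6] ##. => .  t=0,i=8
  [5] #.# => .  t=0,i=9
  [4] #.. => .  t=0,i=0
  [3] .## => #  t=0,i=7
  [2] .#. => .  t=0,i=10
  [1] ..# => #  t=0,i=6
  [0] ... => #  t=0,i=1
  bits 00001011 = 11

11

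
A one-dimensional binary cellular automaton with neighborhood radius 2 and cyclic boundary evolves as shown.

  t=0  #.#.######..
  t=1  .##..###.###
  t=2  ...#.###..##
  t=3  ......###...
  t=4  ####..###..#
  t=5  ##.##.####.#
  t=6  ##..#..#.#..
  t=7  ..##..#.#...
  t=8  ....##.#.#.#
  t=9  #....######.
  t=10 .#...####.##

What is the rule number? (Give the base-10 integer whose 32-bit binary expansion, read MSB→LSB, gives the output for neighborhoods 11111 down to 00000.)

  nb #####: next=#  (t=0,i=6, bit31=1)
  nb ####.: next=.  (t=0,i=8, bit30=0)
  nb ###.#: next=#  (t=1,i=7, bit29=1)
  nb ###..: next=#  (t=0,i=9, bit28=1)
  nb ##.##: next=.  (t=1,i=0, bit27=0)
  nb ##.#.: next=#  (t=8,i=6, bit26=1)
  nb ##..#: next=#  (t=0,i=10, bit25=1)
  nb ##...: next=.  (t=2,i=0, bit24=0)
  nb #.###: next=.  (t=0,i=4, bit23=0)
  nb #.##.: next=.  (t=1,i=1, bit22=0)
  nb #.#.#: next=#  (t=0,i=2, bit21=1)
  nb #.#..: next=.  (t=6,i=9, bit20=0)
  nb #..##: next=.  (t=1,i=4, bit19=0)
  nb #..#.: next=#  (t=0,i=11, bit18=1)
  nb #...#: next=.  (t=2,i=1, bit17=0)
  nb #....: next=.  (t=3,i=10, bit16=0)
  nb .####: next=#  (t=0,i=5, bit15=1)
  nb .###.: next=#  (t=1,i=6, bit14=1)
  nb .##.#: next=#  (t=5,i=4, bit13=1)
  nb .##..: next=.  (t=1,i=2, bit12=0)
  nb .#.##: next=.  (t=0,i=3, bit11=0)
  nb .#.#.: next=#  (t=0,i=1, bit10=1)
  nb .#..#: next=.  (t=6,i=5, bit9=0)
  nb .#...: next=#  (t=7,i=9, bit8=1)
  nb ..###: next=#  (t=1,i=5, bit7=1)
  nb ..##.: next=.  (t=2,i=10, bit6=0)
  nb ..#.#: next=.  (t=0,i=0, bit5=0)
  nb ..#..: next=.  (t=6,i=4, bit4=0)
  nb ...##: next=.  (t=3,i=5, bit3=0)
  nb ...#.: next=.  (t=2,i=2, bit2=0)
  nb ....#: next=.  (t=3,i=4, bit1=0)
  nb .....: next=#  (t=3,i=0, bit0=1)
  bits 10110110001001001110010110000001 = 3055871361

3055871361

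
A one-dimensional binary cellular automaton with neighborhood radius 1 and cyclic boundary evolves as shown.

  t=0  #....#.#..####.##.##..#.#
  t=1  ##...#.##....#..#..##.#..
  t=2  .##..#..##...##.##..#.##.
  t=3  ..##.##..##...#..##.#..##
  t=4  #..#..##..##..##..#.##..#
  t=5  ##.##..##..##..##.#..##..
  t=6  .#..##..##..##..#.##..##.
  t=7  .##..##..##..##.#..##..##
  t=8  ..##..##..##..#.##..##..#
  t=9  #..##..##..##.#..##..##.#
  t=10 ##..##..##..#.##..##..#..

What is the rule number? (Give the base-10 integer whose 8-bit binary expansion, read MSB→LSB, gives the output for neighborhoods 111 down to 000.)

  nb ###: next=.  (t=0,i=11, bit7=0)
  nb ##.: next=#  (t=0,i=0, bit6=1)
  nb #.#: next=.  (t=0,i=6, bit5=0)
  nb #..: next=#  (t=0,i=1, bit4=1)
  nb .##: next=.  (t=0,i=10, bit3=0)
  nb .#.: next=#  (t=0,i=5, bit2=1)
  nb ..#: next=.  (t=0,i=4, bit1=0)
  nb ...: next=.  (t=0,i=2, bit0=0)
  bits 01010100 = 84

84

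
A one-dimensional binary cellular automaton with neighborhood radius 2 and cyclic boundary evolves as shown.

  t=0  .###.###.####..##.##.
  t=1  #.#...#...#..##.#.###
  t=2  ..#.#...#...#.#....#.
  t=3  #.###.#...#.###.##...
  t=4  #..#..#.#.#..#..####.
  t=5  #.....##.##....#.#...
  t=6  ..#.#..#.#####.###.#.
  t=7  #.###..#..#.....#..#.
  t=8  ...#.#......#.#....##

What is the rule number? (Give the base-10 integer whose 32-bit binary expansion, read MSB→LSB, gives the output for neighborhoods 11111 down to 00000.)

56357922

  ##### -> .   bit 31 = 0  t=6,i=11
  ####. -> .   bit 30 = 0  t=0,i=11
  ###.# -> .   bit 29 = 0  t=0,i=3
  ###.. -> .   bit 28 = 0  t=0,i=12
  ##.## -> .   bit 27 = 0  t=0,i=4
  ##.#. -> .   bit 26 = 0  t=1,i=1
  ##..# -> #   bit 25 = 1  t=0,i=13
  ##... -> #   bit 24 = 1  t=3,i=18
  #.### -> .   bit 23 = 0  t=0,i=5
  #.##. -> #   bit 22 = 1  t=0,i=18
  #.#.# -> .   bit 21 = 0  t=1,i=16
  #.#.. -> #   bit 20 = 1  t=1,i=2
  #..## -> #   bit 19 = 1  t=0,i=0
  #..#. -> .   bit 18 = 0  t=4,i=2
  #...# -> #   bit 17 = 1  t=1,i=4
  #.... -> #   bit 16 = 1  t=2,i=16
  .#### -> #   bit 15 = 1  t=0,i=10
  .###. -> #   bit 14 = 1  t=0,i=2
  .##.# -> #   bit 13 = 1  t=0,i=16
  .##.. -> #   bit 12 = 1  t=0,i=19
  .#.## -> .   bit 11 = 0  t=1,i=17
  .#.#. -> #   bit 10 = 1  t=2,i=3
  .#..# -> .   bit 9 = 0  t=1,i=11
  .#... -> .   bit 8 = 0  t=1,i=3
  ..### -> .   bit 7 = 0  t=0,i=1
  ..##. -> .   bit 6 = 0  t=0,i=15
  ..#.# -> #   bit 5 = 1  t=2,i=2
  ..#.. -> .   bit 4 = 0  t=1,i=6
  ...## -> .   bit 3 = 0  t=5,i=5
  ...#. -> .   bit 2 = 0  t=1,i=5
  ....# -> #   bit 1 = 1  t=2,i=17
  ..... -> .   bit 0 = 0  t=5,i=3
  bits 00000011010110111111010000100010 = 56357922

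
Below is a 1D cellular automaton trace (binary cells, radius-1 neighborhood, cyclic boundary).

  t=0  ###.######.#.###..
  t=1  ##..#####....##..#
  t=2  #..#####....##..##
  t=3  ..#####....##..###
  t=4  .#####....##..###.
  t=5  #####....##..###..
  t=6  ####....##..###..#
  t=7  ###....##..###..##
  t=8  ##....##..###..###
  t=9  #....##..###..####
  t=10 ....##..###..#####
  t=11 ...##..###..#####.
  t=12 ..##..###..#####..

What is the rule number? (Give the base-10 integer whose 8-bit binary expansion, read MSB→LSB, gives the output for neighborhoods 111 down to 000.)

  nb ###: next=#  (t=0,i=1, bit7=1)
  nb ##.: next=.  (t=0,i=2, bit6=0)
  nb #.#: next=.  (t=0,i=3, bit5=0)
  nb #..: next=.  (t=0,i=16, bit4=0)
  nb .##: next=#  (t=0,i=0, bit3=1)
  nb .#.: next=.  (t=0,i=11, bit2=0)
  nb ..#: next=#  (t=0,i=17, bit1=1)
  nb ...: next=.  (t=1,i=10, bit0=0)
  bits 10001010 = 138

138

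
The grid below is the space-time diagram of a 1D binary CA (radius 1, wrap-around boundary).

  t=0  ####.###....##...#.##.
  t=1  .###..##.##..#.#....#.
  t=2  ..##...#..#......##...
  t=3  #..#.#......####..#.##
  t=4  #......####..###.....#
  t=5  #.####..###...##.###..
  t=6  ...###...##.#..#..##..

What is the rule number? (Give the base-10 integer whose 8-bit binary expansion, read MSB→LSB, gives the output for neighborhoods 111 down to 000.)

193

  ### -> #   bit 7 = 1  t=0,i=1
  ##. -> #   bit 6 = 1  t=0,i=3
  #.# -> .   bit 5 = 0  t=0,i=4
  #.. -> .   bit 4 = 0  t=0,i=8
  .## -> .   bit 3 = 0  t=0,i=0
  .#. -> .   bit 2 = 0  t=0,i=17
  ..# -> .   bit 1 = 0  t=0,i=11
  ... -> #   bit 0 = 1  t=0,i=9
  bits 11000001 = 193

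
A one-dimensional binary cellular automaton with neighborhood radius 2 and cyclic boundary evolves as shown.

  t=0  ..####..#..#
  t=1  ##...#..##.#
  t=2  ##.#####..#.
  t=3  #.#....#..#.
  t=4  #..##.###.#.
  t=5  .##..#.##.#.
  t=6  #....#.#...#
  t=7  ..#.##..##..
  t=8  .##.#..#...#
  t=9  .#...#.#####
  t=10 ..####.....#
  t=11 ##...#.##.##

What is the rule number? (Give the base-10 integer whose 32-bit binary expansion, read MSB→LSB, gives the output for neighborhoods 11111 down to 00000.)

946553653

  #####|.  b31=0 t=2,i=5
  ####.|.  b30=0 t=0,i=4
  ###.#|#  b29=1 t=4,i=8
  ###..|#  b28=1 t=0,i=5
  ##.##|#  b27=1 t=1,i=10
  ##.#.|.  b26=0 t=4,i=9
  ##..#|.  b25=0 t=0,i=6
  ##...|.  b24=0 t=1,i=2
  #.###|.  b23=0 t=1,i=11
  #.##.|#  b22=1 t=2,i=0
  #.#.#|#  b21=1 t=3,i=0
  #.#..|.  b20=0 t=3,i=2
  #..##|#  b19=1 t=0,i=1
  #..#.|.  b18=0 t=0,i=7
  #...#|#  b17=1 t=1,i=3
  #....|#  b16=1 t=3,i=4
  .####|.  b15=0 t=0,i=3
  .###.|#  b14=1 t=1,i=0
  .##.#|.  b13=0 t=1,i=9
  .##..|.  b12=0 t=5,i=2
  .#.##|.  b11=0 t=2,i=11
  .#.#.|.  b10=0 t=3,i=1
  .#..#|#  b9=1 t=0,i=0
  .#...|#  b8=1 t=3,i=3
  ..###|.  b7=0 t=0,i=2
  ..##.|.  b6=0 t=1,i=8
  ..#.#|#  b5=1 t=2,i=10
  ..#..|#  b4=1 t=0,i=8
  ...##|.  b3=0 t=6,i=10
  ...#.|#  b2=1 t=1,i=4
  ....#|.  b1=0 t=3,i=5
  .....|#  b0=1 t=10,i=8
  bits 00111000011010110100001100110101 = 946553653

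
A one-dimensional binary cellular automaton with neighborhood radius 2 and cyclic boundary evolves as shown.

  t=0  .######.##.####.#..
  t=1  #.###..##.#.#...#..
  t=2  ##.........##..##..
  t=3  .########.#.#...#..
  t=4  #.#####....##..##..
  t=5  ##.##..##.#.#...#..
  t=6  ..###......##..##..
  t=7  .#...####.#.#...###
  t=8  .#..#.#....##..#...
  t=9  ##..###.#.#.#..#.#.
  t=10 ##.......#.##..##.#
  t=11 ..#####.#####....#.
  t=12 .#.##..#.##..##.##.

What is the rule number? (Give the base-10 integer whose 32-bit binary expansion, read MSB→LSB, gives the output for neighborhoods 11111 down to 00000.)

2303827005

  #####|#  b31=1 t=0,i=3
  ####.|.  b30=0 t=0,i=5
  ###.#|.  b29=0 t=0,i=6
  ###..|.  b28=0 t=1,i=4
  ##.##|#  b27=1 t=0,i=7
  ##.#.|.  b26=0 t=0,i=15
  ##..#|.  b25=0 t=1,i=5
  ##...|#  b24=1 t=2,i=2
  #.###|.  b23=0 t=0,i=11
  #.##.|#  b22=1 t=0,i=8
  #.#.#|.  b21=0 t=1,i=10
  #.#..|#  b20=1 t=0,i=16
  #..##|.  b19=0 t=1,i=6
  #..#.|.  b18=0 t=1,i=18
  #...#|.  b17=0 t=0,i=18
  #....|#  b16=1 t=2,i=3
  .####|#  b15=1 t=0,i=2
  .###.|.  b14=0 t=1,i=3
  .##.#|.  b13=0 t=0,i=9
  .##..|#  b12=1 t=2,i=1
  .#.##|#  b11=1 t=1,i=1
  .#.#.|#  b10=1 t=1,i=11
  .#..#|.  b9=0 t=1,i=17
  .#...|.  b8=0 t=0,i=17
  ..###|.  b7=0 t=0,i=1
  ..##.|.  b6=0 t=1,i=7
  ..#.#|#  b5=1 t=1,i=0
  ..#..|#  b4=1 t=1,i=16
  ...##|#  b3=1 t=0,i=0
  ...#.|#  b2=1 t=1,i=15
  ....#|.  b1=0 t=2,i=9
  .....|#  b0=1 t=2,i=4
  bits 10001001010100011001110000111101 = 2303827005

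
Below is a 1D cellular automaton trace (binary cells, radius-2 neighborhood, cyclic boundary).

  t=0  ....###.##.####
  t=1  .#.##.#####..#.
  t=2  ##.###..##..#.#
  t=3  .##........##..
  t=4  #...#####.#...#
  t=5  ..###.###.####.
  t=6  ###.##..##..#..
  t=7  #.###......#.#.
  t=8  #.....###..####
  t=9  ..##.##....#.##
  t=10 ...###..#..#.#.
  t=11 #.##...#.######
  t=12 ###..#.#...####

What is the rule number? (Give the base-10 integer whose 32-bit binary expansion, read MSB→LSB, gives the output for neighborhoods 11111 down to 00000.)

3900123049

  ##### -> #   bit 31 = 1  t=1,i=8
  ####. -> #   bit 30 = 1  t=0,i=13
  ###.# -> #   bit 29 = 1  t=0,i=6
  ###.. -> .   bit 28 = 0  t=0,i=14
  ##.## -> #   bit 27 = 1  t=0,i=7
  ##.#. -> .   bit 26 = 0  t=4,i=9
  ##..# -> .   bit 25 = 0  t=1,i=11
  ##... -> .   bit 24 = 0  t=0,i=0
  #.### -> .   bit 23 = 0  t=0,i=11
  #.##. -> #   bit 22 = 1  t=0,i=8
  #.#.# -> #   bit 21 = 1  t=7,i=0
  #.#.. -> #   bit 20 = 1  t=4,i=10
  #..## -> .   bit 19 = 0  t=2,i=7
  #..#. -> #   bit 18 = 1  t=1,i=0
  #...# -> #   bit 17 = 1  t=3,i=14
  #.... -> #   bit 16 = 1  t=0,i=1
  .#### -> .   bit 15 = 0  t=0,i=12
  .###. -> .   bit 14 = 0  t=0,i=5
  .##.# -> #   bit 13 = 1  t=0,i=9
  .##.. -> .   bit 12 = 0  t=2,i=9
  .#.## -> .   bit 11 = 0  t=1,i=2
  .#.#. -> #   bit 10 = 1  t=7,i=12
  .#..# -> #   bit 9 = 1  t=1,i=14
  .#... -> #   bit 8 = 1  t=4,i=11
  ..### -> #   bit 7 = 1  t=0,i=4
  ..##. -> .   bit 6 = 0  t=2,i=8
  ..#.# -> #   bit 5 = 1  t=1,i=1
  ..#.. -> .   bit 4 = 0  t=1,i=13
  ...## -> #   bit 3 = 1  t=0,i=3
  ...#. -> .   bit 2 = 0  t=7,i=10
  ....# -> .   bit 1 = 0  t=0,i=2
  ..... -> #   bit 0 = 1  t=3,i=5
  bits 11101000011101110010011110101001 = 3900123049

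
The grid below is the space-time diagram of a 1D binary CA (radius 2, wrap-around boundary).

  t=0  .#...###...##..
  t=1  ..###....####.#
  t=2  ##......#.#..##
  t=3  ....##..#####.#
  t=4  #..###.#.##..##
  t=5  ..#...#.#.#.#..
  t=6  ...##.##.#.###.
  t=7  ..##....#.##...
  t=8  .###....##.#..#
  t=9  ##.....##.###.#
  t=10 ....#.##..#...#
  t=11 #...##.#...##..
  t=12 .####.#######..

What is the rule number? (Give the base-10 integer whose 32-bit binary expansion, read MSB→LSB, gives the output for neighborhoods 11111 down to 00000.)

2224725865

  [31] ##### => #  t=3,i=10
  [30] ####. => .  t=1,i=11
  [29] ###.# => .  t=1,i=12
  [28] ###.. => .  t=0,i=7
  [27] ##.## => .  t=6,i=5
  [26] ##.#. => #  t=1,i=13
  [25] ##..# => .  t=3,i=6
  [24] ##... => .  t=0,i=8
  [23] #.### => #  t=6,i=11
  [22] #.##. => .  t=4,i=9
  [21] #.#.# => .  t=4,i=7
  [20] #.#.. => #  t=1,i=14
  [19] #..## => #  t=1,i=1
  [18] #..#. => .  t=8,i=13
  [17] #...# => #  t=0,i=3
  [16] #.... => .  t=1,i=6
  [15] .#### => #  t=1,i=10
  [14] .###. => .  t=0,i=6
  [13] .##.# => .  t=6,i=4
  [12] .##.. => #  t=0,i=12
  [11] .#.## => #  t=4,i=8
  [10] .#.#. => #  t=2,i=9
  [9] .#..# => #  t=1,i=0
  [8] .#... => #  t=0,i=2
  [7] ..### => .  t=0,i=5
  [6] ..##. => #  t=0,i=11
  [5] ..#.# => #  t=2,i=8
  [4] ..#.. => .  t=0,i=1
  [3] ...## => #  t=0,i=4
  [2] ...#. => .  t=0,i=0
  [1] ....# => .  t=1,i=7
  [0] ..... => #  t=2,i=4
  bits 10000100100110101001111101101001 = 2224725865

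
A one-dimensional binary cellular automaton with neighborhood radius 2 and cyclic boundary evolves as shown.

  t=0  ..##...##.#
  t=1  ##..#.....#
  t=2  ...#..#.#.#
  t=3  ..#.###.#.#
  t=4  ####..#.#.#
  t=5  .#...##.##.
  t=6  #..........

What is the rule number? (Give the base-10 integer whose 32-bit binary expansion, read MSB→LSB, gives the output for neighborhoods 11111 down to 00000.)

  ##### -> #   bit 31 = 1  t=4,i=1
  ####. -> .   bit 30 = 0  t=4,i=2
  ###.# -> #   bit 29 = 1  t=3,i=6
  ###.. -> .   bit 28 = 0  t=1,i=1
  ##.## -> .   bit 27 = 0  t=5,i=7
  ##.#. -> .   bit 26 = 0  t=0,i=9
  ##..# -> .   bit 25 = 0  t=1,i=2
  ##... -> #   bit 24 = 1  t=0,i=4
  #.### -> .   bit 23 = 0  t=3,i=4
  #.##. -> .   bit 22 = 0  t=5,i=8
  #.#.# -> #   bit 21 = 1  t=2,i=8
  #.#.. -> #   bit 20 = 1  t=0,i=10
  #..## -> #   bit 19 = 1  t=0,i=1
  #..#. -> #   bit 18 = 1  t=1,i=3
  #...# -> .   bit 17 = 0  t=0,i=5
  #.... -> #   bit 16 = 1  t=1,i=6
  .#### -> .   bit 15 = 0  t=4,i=0
  .###. -> .   bit 14 = 0  t=1,i=0
  .##.# -> .   bit 13 = 0  t=0,i=8
  .##.. -> .   bit 12 = 0  t=0,i=3
  .#.## -> #   bit 11 = 1  t=3,i=3
  .#.#. -> .   bit 10 = 0  t=2,i=7
  .#..# -> #   bit 9 = 1  t=0,i=0
  .#... -> .   bit 8 = 0  t=1,i=5
  ..### -> #   bit 7 = 1  t=1,i=10
  ..##. -> .   bit 6 = 0  t=0,i=2
  ..#.# -> #   bit 5 = 1  t=2,i=6
  ..#.. -> .   bit 4 = 0  t=1,i=4
  ...## -> .   bit 3 = 0  t=0,i=6
  ...#. -> #   bit 2 = 1  t=2,i=2
  ....# -> #   bit 1 = 1  t=1,i=8
  ..... -> .   bit 0 = 0  t=1,i=7
  bits 10100001001111010000101010100110 = 2705132198

2705132198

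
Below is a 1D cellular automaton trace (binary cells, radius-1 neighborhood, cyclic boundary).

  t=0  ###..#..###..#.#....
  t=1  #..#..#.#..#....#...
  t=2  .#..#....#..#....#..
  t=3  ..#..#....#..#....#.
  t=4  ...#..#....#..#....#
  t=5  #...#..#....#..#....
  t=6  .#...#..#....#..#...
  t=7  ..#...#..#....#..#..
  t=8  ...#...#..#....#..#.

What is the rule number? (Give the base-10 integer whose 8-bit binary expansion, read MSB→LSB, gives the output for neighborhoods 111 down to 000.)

24

  [7] ### => .  t=0,i=1
  [6] ##. => .  t=0,i=2
  [5] #.# => .  t=0,i=14
  [4] #.. => #  t=0,i=3
  [3] .## => #  t=0,i=0
  [2] .#. => .  t=0,i=5
  [1] ..# => .  t=0,i=4
  [0] ... => .  t=0,i=17
  bits 00011000 = 24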